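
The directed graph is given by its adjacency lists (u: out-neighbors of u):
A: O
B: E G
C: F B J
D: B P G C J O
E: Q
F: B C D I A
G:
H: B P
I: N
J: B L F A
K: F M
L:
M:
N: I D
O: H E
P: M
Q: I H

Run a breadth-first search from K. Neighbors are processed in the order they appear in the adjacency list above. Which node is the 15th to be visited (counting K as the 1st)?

Q

Visit K; enqueue F, M → queue [F, M]
Visit F; enqueue B, C, D, I, A → queue [M, B, C, D, I, A]
Visit M → queue [B, C, D, I, A]
Visit B; enqueue E, G → queue [C, D, I, A, E, G]
Visit C; enqueue J → queue [D, I, A, E, G, J]
Visit D; enqueue P, O → queue [I, A, E, G, J, P, O]
Visit I; enqueue N → queue [A, E, G, J, P, O, N]
Visit A → queue [E, G, J, P, O, N]
Visit E; enqueue Q → queue [G, J, P, O, N, Q]
Visit G → queue [J, P, O, N, Q]
Visit J; enqueue L → queue [P, O, N, Q, L]
Visit P → queue [O, N, Q, L]
Visit O; enqueue H → queue [N, Q, L, H]
Visit N → queue [Q, L, H]
Visit Q → queue [L, H]
Visit L → queue [H]
Visit H → queue []

Visit order: K, F, M, B, C, D, I, A, E, G, J, P, O, N, Q, L, H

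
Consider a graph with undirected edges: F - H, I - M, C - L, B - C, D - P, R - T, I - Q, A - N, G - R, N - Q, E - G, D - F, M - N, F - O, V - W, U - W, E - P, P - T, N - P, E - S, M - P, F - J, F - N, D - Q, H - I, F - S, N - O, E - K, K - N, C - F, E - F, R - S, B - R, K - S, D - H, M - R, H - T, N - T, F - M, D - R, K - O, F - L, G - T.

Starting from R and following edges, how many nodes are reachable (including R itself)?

20

BFS from R visits: R, T, S, M, G, D, B, P, N, H, K, F, E, I, Q, C, O, A, L, J
Reachable nodes: 20 of 23 total.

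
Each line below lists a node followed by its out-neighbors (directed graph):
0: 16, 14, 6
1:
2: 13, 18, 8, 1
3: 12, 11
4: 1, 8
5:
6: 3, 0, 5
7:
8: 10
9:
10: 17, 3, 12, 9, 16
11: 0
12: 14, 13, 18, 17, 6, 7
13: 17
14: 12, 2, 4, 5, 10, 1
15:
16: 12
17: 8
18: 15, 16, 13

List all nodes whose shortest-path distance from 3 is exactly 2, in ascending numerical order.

Level 0: 3
Level 1: 11, 12
Level 2: 0, 6, 7, 13, 14, 17, 18
Level 3: 1, 2, 4, 5, 8, 10, 15, 16
Level 4: 9

0, 6, 7, 13, 14, 17, 18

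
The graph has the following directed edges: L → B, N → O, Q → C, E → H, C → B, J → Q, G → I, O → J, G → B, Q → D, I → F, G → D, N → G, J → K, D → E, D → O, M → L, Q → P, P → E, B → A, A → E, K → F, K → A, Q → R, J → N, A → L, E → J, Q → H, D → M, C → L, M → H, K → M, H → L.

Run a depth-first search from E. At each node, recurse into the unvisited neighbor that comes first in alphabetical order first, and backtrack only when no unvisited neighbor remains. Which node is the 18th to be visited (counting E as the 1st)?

R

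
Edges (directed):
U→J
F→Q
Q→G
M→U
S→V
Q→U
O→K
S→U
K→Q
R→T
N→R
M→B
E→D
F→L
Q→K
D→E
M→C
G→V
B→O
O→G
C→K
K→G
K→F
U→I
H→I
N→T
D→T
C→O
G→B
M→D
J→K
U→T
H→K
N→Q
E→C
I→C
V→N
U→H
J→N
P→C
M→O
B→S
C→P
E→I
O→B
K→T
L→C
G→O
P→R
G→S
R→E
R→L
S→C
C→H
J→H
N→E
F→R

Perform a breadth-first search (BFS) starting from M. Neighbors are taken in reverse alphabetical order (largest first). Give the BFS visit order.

M -> U -> O -> D -> C -> B -> T -> J -> I -> H -> K -> G -> E -> P -> S -> N -> Q -> F -> V -> R -> L

Visit M; enqueue U, O, D, C, B → queue [U, O, D, C, B]
Visit U; enqueue T, J, I, H → queue [O, D, C, B, T, J, I, H]
Visit O; enqueue K, G → queue [D, C, B, T, J, I, H, K, G]
Visit D; enqueue E → queue [C, B, T, J, I, H, K, G, E]
Visit C; enqueue P → queue [B, T, J, I, H, K, G, E, P]
Visit B; enqueue S → queue [T, J, I, H, K, G, E, P, S]
Visit T → queue [J, I, H, K, G, E, P, S]
Visit J; enqueue N → queue [I, H, K, G, E, P, S, N]
Visit I → queue [H, K, G, E, P, S, N]
Visit H → queue [K, G, E, P, S, N]
Visit K; enqueue Q, F → queue [G, E, P, S, N, Q, F]
Visit G; enqueue V → queue [E, P, S, N, Q, F, V]
Visit E → queue [P, S, N, Q, F, V]
Visit P; enqueue R → queue [S, N, Q, F, V, R]
Visit S → queue [N, Q, F, V, R]
Visit N → queue [Q, F, V, R]
Visit Q → queue [F, V, R]
Visit F; enqueue L → queue [V, R, L]
Visit V → queue [R, L]
Visit R → queue [L]
Visit L → queue []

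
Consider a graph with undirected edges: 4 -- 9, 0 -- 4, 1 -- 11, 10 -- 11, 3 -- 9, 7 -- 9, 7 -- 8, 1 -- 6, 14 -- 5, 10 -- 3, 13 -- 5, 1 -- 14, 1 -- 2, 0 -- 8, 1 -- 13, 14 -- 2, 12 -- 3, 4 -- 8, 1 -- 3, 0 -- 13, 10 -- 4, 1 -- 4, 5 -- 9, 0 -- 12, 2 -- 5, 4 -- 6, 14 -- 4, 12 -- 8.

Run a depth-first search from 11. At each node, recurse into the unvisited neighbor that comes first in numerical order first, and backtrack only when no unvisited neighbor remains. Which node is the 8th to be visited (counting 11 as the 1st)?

Visit 11
11 → 1
1 → 2
2 → 5
5 → 9
9 → 3
3 → 10
10 → 4
4 → 0
0 → 8
8 → 7
8 → 12
0 → 13
4 → 6
4 → 14

Visit order: 11, 1, 2, 5, 9, 3, 10, 4, 0, 8, 7, 12, 13, 6, 14

4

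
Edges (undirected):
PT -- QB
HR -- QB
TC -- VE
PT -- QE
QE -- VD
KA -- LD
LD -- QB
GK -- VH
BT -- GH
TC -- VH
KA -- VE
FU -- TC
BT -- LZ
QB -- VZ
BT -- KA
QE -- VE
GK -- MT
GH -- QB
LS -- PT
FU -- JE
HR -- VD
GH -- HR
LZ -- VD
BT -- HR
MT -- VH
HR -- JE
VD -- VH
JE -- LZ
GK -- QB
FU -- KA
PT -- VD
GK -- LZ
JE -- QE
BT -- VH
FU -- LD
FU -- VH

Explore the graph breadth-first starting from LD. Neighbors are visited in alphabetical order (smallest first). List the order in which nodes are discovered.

LD → FU → KA → QB → JE → TC → VH → BT → VE → GH → GK → HR → PT → VZ → LZ → QE → MT → VD → LS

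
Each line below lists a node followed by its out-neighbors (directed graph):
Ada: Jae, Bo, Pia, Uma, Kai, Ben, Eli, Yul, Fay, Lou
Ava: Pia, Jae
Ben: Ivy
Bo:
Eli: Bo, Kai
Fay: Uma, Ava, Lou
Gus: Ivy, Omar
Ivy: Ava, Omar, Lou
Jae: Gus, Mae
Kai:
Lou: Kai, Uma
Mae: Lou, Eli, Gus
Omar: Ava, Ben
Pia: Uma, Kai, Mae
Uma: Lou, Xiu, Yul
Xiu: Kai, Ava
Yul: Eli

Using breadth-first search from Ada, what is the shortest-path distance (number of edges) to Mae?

Level 0: Ada
Level 1: Ben, Bo, Eli, Fay, Jae, Kai, Lou, Pia, Uma, Yul
Level 2: Ava, Gus, Ivy, Mae, Xiu
Level 3: Omar
Mae first appears at level 2.

2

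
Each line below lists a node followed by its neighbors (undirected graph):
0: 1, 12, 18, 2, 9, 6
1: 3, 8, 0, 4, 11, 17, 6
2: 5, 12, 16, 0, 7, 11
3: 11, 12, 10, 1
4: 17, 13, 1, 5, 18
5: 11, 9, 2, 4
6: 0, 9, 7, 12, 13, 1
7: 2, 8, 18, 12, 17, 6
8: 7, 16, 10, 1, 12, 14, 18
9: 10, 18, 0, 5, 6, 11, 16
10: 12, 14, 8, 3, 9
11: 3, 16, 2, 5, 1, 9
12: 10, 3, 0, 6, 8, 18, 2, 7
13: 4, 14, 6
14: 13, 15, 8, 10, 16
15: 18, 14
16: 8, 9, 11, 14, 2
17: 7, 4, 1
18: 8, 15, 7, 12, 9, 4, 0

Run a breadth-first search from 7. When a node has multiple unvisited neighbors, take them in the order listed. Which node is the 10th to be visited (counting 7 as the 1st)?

0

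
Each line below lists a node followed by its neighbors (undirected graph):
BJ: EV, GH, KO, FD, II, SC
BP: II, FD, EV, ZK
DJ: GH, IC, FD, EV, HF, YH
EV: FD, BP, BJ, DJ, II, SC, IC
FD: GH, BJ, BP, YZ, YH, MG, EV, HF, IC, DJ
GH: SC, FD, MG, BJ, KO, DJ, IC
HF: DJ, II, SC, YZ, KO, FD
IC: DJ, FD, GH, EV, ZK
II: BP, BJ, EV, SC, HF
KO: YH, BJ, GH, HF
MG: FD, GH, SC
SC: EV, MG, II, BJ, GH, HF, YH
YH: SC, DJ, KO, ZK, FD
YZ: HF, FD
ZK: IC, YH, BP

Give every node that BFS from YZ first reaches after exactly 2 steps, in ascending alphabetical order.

BJ, BP, DJ, EV, GH, IC, II, KO, MG, SC, YH

Level 0: YZ
Level 1: FD, HF
Level 2: BJ, BP, DJ, EV, GH, IC, II, KO, MG, SC, YH
Level 3: ZK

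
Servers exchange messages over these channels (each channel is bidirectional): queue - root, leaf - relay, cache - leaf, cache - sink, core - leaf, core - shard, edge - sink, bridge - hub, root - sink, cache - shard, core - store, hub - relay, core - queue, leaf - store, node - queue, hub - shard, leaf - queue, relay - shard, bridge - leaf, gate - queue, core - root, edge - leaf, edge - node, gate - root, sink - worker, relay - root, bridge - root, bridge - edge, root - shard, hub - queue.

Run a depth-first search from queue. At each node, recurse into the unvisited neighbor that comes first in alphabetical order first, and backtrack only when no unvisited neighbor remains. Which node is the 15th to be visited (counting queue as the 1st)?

store

Visit queue
queue → core
core → leaf
leaf → bridge
bridge → edge
edge → node
edge → sink
sink → cache
cache → shard
shard → hub
hub → relay
relay → root
root → gate
sink → worker
leaf → store

Visit order: queue, core, leaf, bridge, edge, node, sink, cache, shard, hub, relay, root, gate, worker, store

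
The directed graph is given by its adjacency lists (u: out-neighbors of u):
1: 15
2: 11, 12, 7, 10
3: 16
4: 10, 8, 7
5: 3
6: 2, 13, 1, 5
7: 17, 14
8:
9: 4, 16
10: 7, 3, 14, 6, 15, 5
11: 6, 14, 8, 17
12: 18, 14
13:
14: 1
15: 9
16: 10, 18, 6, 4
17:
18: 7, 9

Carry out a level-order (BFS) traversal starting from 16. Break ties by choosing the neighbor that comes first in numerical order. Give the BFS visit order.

Visit 16; enqueue 4, 6, 10, 18 → queue [4, 6, 10, 18]
Visit 4; enqueue 7, 8 → queue [6, 10, 18, 7, 8]
Visit 6; enqueue 1, 2, 5, 13 → queue [10, 18, 7, 8, 1, 2, 5, 13]
Visit 10; enqueue 3, 14, 15 → queue [18, 7, 8, 1, 2, 5, 13, 3, 14, 15]
Visit 18; enqueue 9 → queue [7, 8, 1, 2, 5, 13, 3, 14, 15, 9]
Visit 7; enqueue 17 → queue [8, 1, 2, 5, 13, 3, 14, 15, 9, 17]
Visit 8 → queue [1, 2, 5, 13, 3, 14, 15, 9, 17]
Visit 1 → queue [2, 5, 13, 3, 14, 15, 9, 17]
Visit 2; enqueue 11, 12 → queue [5, 13, 3, 14, 15, 9, 17, 11, 12]
Visit 5 → queue [13, 3, 14, 15, 9, 17, 11, 12]
Visit 13 → queue [3, 14, 15, 9, 17, 11, 12]
Visit 3 → queue [14, 15, 9, 17, 11, 12]
Visit 14 → queue [15, 9, 17, 11, 12]
Visit 15 → queue [9, 17, 11, 12]
Visit 9 → queue [17, 11, 12]
Visit 17 → queue [11, 12]
Visit 11 → queue [12]
Visit 12 → queue []

16 -> 4 -> 6 -> 10 -> 18 -> 7 -> 8 -> 1 -> 2 -> 5 -> 13 -> 3 -> 14 -> 15 -> 9 -> 17 -> 11 -> 12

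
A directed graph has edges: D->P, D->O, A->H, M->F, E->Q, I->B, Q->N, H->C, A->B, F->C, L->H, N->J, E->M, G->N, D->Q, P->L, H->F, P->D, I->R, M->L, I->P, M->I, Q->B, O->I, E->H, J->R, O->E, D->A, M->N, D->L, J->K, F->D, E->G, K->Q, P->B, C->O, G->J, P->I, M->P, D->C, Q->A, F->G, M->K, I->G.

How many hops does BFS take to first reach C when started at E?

Level 0: E
Level 1: G, H, M, Q
Level 2: A, B, C, F, I, J, K, L, N, P
Level 3: D, O, R
C first appears at level 2.

2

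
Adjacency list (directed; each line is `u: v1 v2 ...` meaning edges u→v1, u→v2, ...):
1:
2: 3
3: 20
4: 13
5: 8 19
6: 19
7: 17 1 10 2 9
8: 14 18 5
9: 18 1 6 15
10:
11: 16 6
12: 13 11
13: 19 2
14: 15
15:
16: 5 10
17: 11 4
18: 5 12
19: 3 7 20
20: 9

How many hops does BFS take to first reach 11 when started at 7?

2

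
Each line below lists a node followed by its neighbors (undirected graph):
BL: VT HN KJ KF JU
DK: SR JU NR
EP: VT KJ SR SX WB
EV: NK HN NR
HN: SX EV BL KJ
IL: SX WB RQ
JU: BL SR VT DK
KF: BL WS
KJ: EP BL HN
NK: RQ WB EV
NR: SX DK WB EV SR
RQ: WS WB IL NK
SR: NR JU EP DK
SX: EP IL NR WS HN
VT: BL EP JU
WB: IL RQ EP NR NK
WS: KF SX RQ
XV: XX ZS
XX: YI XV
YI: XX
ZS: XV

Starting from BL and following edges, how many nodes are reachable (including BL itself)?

BFS from BL visits: BL, VT, HN, KJ, KF, JU, EP, SX, EV, WS, SR, DK, WB, IL, NR, NK, RQ
Reachable nodes: 17 of 21 total.

17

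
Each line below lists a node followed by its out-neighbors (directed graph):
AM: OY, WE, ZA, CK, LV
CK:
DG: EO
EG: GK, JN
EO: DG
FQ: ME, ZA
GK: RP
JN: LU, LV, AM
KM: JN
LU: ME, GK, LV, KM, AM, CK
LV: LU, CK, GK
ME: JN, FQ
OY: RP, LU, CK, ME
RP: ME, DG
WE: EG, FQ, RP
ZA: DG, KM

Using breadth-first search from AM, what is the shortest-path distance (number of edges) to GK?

Level 0: AM
Level 1: CK, LV, OY, WE, ZA
Level 2: DG, EG, FQ, GK, KM, LU, ME, RP
Level 3: EO, JN
GK first appears at level 2.

2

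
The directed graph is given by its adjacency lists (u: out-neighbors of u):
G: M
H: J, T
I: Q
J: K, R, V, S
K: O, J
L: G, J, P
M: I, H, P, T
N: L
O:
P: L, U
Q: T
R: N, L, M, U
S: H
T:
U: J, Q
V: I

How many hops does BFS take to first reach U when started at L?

2

Level 0: L
Level 1: G, J, P
Level 2: K, M, R, S, U, V
Level 3: H, I, N, O, Q, T
U first appears at level 2.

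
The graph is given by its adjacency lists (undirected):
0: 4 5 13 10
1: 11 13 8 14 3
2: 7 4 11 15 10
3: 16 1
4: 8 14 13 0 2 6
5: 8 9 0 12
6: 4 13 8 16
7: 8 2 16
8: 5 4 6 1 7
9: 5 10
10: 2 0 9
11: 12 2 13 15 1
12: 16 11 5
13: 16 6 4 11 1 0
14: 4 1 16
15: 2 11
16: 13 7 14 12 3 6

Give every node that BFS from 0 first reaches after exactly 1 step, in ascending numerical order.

Level 0: 0
Level 1: 4, 5, 10, 13
Level 2: 1, 2, 6, 8, 9, 11, 12, 14, 16
Level 3: 3, 7, 15

4, 5, 10, 13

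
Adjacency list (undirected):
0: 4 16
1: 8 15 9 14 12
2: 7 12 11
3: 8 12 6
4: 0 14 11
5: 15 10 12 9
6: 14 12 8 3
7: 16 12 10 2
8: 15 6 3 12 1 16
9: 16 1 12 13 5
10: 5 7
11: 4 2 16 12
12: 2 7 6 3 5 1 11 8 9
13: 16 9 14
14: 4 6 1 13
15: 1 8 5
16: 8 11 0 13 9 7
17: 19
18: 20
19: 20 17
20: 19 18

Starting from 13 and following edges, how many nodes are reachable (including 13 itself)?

BFS from 13 visits: 13, 16, 14, 9, 11, 8, 7, 0, 6, 4, 1, 12, 5, 2, 15, 3, 10
Reachable nodes: 17 of 21 total.

17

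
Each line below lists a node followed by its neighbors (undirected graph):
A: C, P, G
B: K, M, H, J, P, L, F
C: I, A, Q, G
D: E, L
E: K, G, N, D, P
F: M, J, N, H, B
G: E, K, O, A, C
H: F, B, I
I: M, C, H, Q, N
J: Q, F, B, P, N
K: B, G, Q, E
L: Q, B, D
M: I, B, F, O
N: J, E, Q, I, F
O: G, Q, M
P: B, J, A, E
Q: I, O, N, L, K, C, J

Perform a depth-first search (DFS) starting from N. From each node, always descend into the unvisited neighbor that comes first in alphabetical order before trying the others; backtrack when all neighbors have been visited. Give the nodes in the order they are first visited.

N E D L B F H I C A G K Q J P O M

Visit N
N → E
E → D
D → L
L → B
B → F
F → H
H → I
I → C
C → A
A → G
G → K
K → Q
Q → J
J → P
Q → O
O → M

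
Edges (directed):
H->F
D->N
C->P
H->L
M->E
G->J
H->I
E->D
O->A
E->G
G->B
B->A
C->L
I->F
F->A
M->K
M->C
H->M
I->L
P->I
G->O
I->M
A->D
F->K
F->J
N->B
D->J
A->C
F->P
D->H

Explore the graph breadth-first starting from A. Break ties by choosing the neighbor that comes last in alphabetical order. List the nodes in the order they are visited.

Visit A; enqueue D, C → queue [D, C]
Visit D; enqueue N, J, H → queue [C, N, J, H]
Visit C; enqueue P, L → queue [N, J, H, P, L]
Visit N; enqueue B → queue [J, H, P, L, B]
Visit J → queue [H, P, L, B]
Visit H; enqueue M, I, F → queue [P, L, B, M, I, F]
Visit P → queue [L, B, M, I, F]
Visit L → queue [B, M, I, F]
Visit B → queue [M, I, F]
Visit M; enqueue K, E → queue [I, F, K, E]
Visit I → queue [F, K, E]
Visit F → queue [K, E]
Visit K → queue [E]
Visit E; enqueue G → queue [G]
Visit G; enqueue O → queue [O]
Visit O → queue []

A, D, C, N, J, H, P, L, B, M, I, F, K, E, G, O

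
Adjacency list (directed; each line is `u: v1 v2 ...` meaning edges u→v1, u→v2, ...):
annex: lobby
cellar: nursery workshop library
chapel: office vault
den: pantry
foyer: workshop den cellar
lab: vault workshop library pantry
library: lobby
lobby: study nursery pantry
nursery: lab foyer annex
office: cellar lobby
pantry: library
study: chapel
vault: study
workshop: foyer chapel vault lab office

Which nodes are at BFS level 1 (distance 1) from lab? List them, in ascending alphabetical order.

Level 0: lab
Level 1: library, pantry, vault, workshop
Level 2: chapel, foyer, lobby, office, study
Level 3: cellar, den, nursery
Level 4: annex

library, pantry, vault, workshop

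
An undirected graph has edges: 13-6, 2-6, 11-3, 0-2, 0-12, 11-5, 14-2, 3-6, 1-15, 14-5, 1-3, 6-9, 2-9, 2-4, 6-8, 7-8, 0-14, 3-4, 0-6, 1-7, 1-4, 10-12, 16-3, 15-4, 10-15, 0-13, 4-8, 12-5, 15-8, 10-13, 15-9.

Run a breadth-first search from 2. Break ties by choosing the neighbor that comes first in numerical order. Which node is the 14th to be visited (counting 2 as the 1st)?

Visit 2; enqueue 0, 4, 6, 9, 14 → queue [0, 4, 6, 9, 14]
Visit 0; enqueue 12, 13 → queue [4, 6, 9, 14, 12, 13]
Visit 4; enqueue 1, 3, 8, 15 → queue [6, 9, 14, 12, 13, 1, 3, 8, 15]
Visit 6 → queue [9, 14, 12, 13, 1, 3, 8, 15]
Visit 9 → queue [14, 12, 13, 1, 3, 8, 15]
Visit 14; enqueue 5 → queue [12, 13, 1, 3, 8, 15, 5]
Visit 12; enqueue 10 → queue [13, 1, 3, 8, 15, 5, 10]
Visit 13 → queue [1, 3, 8, 15, 5, 10]
Visit 1; enqueue 7 → queue [3, 8, 15, 5, 10, 7]
Visit 3; enqueue 11, 16 → queue [8, 15, 5, 10, 7, 11, 16]
Visit 8 → queue [15, 5, 10, 7, 11, 16]
Visit 15 → queue [5, 10, 7, 11, 16]
Visit 5 → queue [10, 7, 11, 16]
Visit 10 → queue [7, 11, 16]
Visit 7 → queue [11, 16]
Visit 11 → queue [16]
Visit 16 → queue []

Visit order: 2, 0, 4, 6, 9, 14, 12, 13, 1, 3, 8, 15, 5, 10, 7, 11, 16

10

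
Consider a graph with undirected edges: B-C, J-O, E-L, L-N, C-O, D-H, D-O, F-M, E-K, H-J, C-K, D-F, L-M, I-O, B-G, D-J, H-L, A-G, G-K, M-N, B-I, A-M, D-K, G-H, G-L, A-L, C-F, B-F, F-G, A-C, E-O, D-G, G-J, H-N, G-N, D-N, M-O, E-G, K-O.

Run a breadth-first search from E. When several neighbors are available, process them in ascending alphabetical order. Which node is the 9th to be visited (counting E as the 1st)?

Visit E; enqueue G, K, L, O → queue [G, K, L, O]
Visit G; enqueue A, B, D, F, H, J, N → queue [K, L, O, A, B, D, F, H, J, N]
Visit K; enqueue C → queue [L, O, A, B, D, F, H, J, N, C]
Visit L; enqueue M → queue [O, A, B, D, F, H, J, N, C, M]
Visit O; enqueue I → queue [A, B, D, F, H, J, N, C, M, I]
Visit A → queue [B, D, F, H, J, N, C, M, I]
Visit B → queue [D, F, H, J, N, C, M, I]
Visit D → queue [F, H, J, N, C, M, I]
Visit F → queue [H, J, N, C, M, I]
Visit H → queue [J, N, C, M, I]
Visit J → queue [N, C, M, I]
Visit N → queue [C, M, I]
Visit C → queue [M, I]
Visit M → queue [I]
Visit I → queue []

Visit order: E, G, K, L, O, A, B, D, F, H, J, N, C, M, I

F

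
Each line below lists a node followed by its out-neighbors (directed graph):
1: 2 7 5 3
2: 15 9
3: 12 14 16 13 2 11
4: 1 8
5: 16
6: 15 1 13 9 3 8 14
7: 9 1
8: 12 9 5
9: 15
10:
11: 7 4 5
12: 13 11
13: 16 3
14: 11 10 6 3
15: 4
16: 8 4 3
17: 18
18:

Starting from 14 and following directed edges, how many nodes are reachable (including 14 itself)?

16

BFS from 14 visits: 14, 11, 10, 6, 3, 7, 4, 5, 15, 1, 13, 9, 8, 12, 16, 2
Reachable nodes: 16 of 18 total.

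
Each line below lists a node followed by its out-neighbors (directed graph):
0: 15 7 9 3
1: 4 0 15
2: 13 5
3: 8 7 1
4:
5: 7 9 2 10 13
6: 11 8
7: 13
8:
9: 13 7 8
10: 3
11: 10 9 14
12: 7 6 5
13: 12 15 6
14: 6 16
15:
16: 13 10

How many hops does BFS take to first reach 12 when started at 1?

Level 0: 1
Level 1: 0, 4, 15
Level 2: 3, 7, 9
Level 3: 8, 13
Level 4: 6, 12
Level 5: 5, 11
Level 6: 2, 10, 14
Level 7: 16
12 first appears at level 4.

4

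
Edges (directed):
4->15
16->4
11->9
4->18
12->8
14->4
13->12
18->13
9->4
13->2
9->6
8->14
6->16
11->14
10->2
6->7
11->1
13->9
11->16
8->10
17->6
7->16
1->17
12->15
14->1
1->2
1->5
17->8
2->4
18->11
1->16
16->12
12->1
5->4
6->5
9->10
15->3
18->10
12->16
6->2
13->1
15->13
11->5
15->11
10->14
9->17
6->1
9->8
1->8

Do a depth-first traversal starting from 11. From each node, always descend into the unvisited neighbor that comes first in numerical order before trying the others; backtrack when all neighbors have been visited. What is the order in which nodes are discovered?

Visit 11
11 → 1
1 → 2
2 → 4
4 → 15
15 → 3
15 → 13
13 → 9
9 → 6
6 → 5
6 → 7
7 → 16
16 → 12
12 → 8
8 → 10
10 → 14
9 → 17
4 → 18

11, 1, 2, 4, 15, 3, 13, 9, 6, 5, 7, 16, 12, 8, 10, 14, 17, 18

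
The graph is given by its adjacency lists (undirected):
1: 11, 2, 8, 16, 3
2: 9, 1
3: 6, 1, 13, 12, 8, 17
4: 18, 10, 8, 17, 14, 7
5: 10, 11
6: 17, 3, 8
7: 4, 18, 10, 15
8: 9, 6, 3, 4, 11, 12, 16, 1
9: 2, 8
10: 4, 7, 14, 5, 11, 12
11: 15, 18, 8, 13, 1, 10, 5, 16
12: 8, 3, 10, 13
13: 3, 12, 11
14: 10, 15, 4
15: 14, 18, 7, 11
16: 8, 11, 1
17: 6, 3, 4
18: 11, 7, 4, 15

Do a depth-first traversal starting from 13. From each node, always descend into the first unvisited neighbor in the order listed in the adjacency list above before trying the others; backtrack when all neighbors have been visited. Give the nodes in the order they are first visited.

Visit 13
13 → 3
3 → 6
6 → 17
17 → 4
4 → 18
18 → 11
11 → 15
15 → 14
14 → 10
10 → 7
10 → 5
10 → 12
12 → 8
8 → 9
9 → 2
2 → 1
1 → 16

13 -> 3 -> 6 -> 17 -> 4 -> 18 -> 11 -> 15 -> 14 -> 10 -> 7 -> 5 -> 12 -> 8 -> 9 -> 2 -> 1 -> 16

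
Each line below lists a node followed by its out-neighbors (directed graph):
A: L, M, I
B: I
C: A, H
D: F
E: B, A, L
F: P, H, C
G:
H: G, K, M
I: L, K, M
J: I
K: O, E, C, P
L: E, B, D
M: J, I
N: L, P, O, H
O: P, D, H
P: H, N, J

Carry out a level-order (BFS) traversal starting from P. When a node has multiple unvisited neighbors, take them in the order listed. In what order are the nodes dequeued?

Visit P; enqueue H, N, J → queue [H, N, J]
Visit H; enqueue G, K, M → queue [N, J, G, K, M]
Visit N; enqueue L, O → queue [J, G, K, M, L, O]
Visit J; enqueue I → queue [G, K, M, L, O, I]
Visit G → queue [K, M, L, O, I]
Visit K; enqueue E, C → queue [M, L, O, I, E, C]
Visit M → queue [L, O, I, E, C]
Visit L; enqueue B, D → queue [O, I, E, C, B, D]
Visit O → queue [I, E, C, B, D]
Visit I → queue [E, C, B, D]
Visit E; enqueue A → queue [C, B, D, A]
Visit C → queue [B, D, A]
Visit B → queue [D, A]
Visit D; enqueue F → queue [A, F]
Visit A → queue [F]
Visit F → queue []

P, H, N, J, G, K, M, L, O, I, E, C, B, D, A, F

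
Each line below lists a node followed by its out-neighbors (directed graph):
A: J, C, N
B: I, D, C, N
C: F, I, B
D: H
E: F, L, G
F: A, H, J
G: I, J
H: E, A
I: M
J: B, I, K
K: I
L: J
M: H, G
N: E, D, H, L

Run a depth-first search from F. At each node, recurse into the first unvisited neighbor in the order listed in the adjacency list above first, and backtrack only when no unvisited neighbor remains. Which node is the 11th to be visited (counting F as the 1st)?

D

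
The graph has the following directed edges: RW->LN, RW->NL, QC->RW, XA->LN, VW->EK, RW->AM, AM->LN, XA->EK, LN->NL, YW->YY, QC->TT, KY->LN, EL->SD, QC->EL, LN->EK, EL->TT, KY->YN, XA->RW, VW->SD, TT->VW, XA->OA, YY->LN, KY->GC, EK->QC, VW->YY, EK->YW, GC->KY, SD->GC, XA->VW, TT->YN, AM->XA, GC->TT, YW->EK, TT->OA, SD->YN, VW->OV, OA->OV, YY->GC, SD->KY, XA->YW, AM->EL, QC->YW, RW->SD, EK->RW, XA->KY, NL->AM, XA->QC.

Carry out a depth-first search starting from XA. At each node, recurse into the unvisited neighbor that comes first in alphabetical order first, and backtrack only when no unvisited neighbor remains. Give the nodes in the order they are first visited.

Visit XA
XA → EK
EK → QC
QC → EL
EL → SD
SD → GC
GC → KY
KY → LN
LN → NL
NL → AM
KY → YN
GC → TT
TT → OA
OA → OV
TT → VW
VW → YY
QC → RW
QC → YW

XA, EK, QC, EL, SD, GC, KY, LN, NL, AM, YN, TT, OA, OV, VW, YY, RW, YW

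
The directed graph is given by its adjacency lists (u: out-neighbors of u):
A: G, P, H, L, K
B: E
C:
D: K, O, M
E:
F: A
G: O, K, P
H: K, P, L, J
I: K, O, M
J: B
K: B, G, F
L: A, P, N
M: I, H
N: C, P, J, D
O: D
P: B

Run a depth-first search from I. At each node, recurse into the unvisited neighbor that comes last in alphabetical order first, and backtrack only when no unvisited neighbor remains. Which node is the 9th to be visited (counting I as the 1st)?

Visit I
I → O
O → D
D → M
M → H
H → P
P → B
B → E
H → L
L → N
N → J
N → C
L → A
A → K
K → G
K → F

Visit order: I, O, D, M, H, P, B, E, L, N, J, C, A, K, G, F

L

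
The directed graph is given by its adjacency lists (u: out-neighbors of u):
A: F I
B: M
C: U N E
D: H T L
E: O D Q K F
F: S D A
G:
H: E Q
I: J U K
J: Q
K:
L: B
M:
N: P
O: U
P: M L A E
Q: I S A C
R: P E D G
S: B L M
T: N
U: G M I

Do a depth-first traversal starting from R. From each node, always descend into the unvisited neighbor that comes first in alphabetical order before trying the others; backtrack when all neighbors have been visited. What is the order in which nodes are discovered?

Visit R
R → D
D → H
H → E
E → F
F → A
A → I
I → J
J → Q
Q → C
C → N
N → P
P → L
L → B
B → M
C → U
U → G
Q → S
I → K
E → O
D → T

R → D → H → E → F → A → I → J → Q → C → N → P → L → B → M → U → G → S → K → O → T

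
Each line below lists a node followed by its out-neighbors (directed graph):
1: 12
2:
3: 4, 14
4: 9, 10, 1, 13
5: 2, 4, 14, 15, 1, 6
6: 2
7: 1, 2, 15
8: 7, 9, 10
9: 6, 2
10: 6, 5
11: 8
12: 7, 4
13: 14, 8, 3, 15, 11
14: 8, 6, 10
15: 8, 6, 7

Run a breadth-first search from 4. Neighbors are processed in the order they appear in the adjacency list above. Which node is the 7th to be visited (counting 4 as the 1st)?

2

Visit 4; enqueue 9, 10, 1, 13 → queue [9, 10, 1, 13]
Visit 9; enqueue 6, 2 → queue [10, 1, 13, 6, 2]
Visit 10; enqueue 5 → queue [1, 13, 6, 2, 5]
Visit 1; enqueue 12 → queue [13, 6, 2, 5, 12]
Visit 13; enqueue 14, 8, 3, 15, 11 → queue [6, 2, 5, 12, 14, 8, 3, 15, 11]
Visit 6 → queue [2, 5, 12, 14, 8, 3, 15, 11]
Visit 2 → queue [5, 12, 14, 8, 3, 15, 11]
Visit 5 → queue [12, 14, 8, 3, 15, 11]
Visit 12; enqueue 7 → queue [14, 8, 3, 15, 11, 7]
Visit 14 → queue [8, 3, 15, 11, 7]
Visit 8 → queue [3, 15, 11, 7]
Visit 3 → queue [15, 11, 7]
Visit 15 → queue [11, 7]
Visit 11 → queue [7]
Visit 7 → queue []

Visit order: 4, 9, 10, 1, 13, 6, 2, 5, 12, 14, 8, 3, 15, 11, 7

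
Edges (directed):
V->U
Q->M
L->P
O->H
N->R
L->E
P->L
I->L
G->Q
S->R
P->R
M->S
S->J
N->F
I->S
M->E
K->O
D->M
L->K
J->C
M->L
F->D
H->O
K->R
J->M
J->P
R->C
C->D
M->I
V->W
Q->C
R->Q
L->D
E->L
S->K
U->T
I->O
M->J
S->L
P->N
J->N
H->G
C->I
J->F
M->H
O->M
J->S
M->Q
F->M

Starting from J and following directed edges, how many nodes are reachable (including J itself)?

17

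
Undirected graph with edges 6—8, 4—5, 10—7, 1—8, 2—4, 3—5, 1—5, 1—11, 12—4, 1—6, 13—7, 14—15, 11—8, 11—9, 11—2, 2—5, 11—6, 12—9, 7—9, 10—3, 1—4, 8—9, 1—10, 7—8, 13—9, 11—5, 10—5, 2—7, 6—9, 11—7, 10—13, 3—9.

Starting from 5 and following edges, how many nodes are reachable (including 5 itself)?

13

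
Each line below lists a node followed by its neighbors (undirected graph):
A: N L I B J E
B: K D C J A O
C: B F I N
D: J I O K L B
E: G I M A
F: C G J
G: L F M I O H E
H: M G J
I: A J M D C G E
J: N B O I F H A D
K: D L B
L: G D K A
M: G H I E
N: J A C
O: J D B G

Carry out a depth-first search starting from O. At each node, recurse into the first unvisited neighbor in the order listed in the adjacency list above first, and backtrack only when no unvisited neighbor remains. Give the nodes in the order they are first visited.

O, J, N, A, L, G, F, C, B, K, D, I, M, H, E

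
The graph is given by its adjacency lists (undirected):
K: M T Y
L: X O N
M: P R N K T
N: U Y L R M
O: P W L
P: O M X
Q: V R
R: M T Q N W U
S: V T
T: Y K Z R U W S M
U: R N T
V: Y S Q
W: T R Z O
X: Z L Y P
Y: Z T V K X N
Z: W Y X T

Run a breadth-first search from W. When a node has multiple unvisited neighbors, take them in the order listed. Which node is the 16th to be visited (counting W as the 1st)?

Visit W; enqueue T, R, Z, O → queue [T, R, Z, O]
Visit T; enqueue Y, K, U, S, M → queue [R, Z, O, Y, K, U, S, M]
Visit R; enqueue Q, N → queue [Z, O, Y, K, U, S, M, Q, N]
Visit Z; enqueue X → queue [O, Y, K, U, S, M, Q, N, X]
Visit O; enqueue P, L → queue [Y, K, U, S, M, Q, N, X, P, L]
Visit Y; enqueue V → queue [K, U, S, M, Q, N, X, P, L, V]
Visit K → queue [U, S, M, Q, N, X, P, L, V]
Visit U → queue [S, M, Q, N, X, P, L, V]
Visit S → queue [M, Q, N, X, P, L, V]
Visit M → queue [Q, N, X, P, L, V]
Visit Q → queue [N, X, P, L, V]
Visit N → queue [X, P, L, V]
Visit X → queue [P, L, V]
Visit P → queue [L, V]
Visit L → queue [V]
Visit V → queue []

Visit order: W, T, R, Z, O, Y, K, U, S, M, Q, N, X, P, L, V

V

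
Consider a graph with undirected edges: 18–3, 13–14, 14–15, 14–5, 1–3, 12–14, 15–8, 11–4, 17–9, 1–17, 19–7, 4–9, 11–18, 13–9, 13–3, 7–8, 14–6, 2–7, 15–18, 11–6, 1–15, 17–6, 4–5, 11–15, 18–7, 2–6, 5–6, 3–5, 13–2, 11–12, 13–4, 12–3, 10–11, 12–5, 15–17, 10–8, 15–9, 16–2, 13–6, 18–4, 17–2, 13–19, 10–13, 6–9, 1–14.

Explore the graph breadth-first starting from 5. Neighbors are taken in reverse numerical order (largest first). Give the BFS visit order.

5 14 12 6 4 3 15 13 1 11 17 9 2 18 8 19 10 16 7

Visit 5; enqueue 14, 12, 6, 4, 3 → queue [14, 12, 6, 4, 3]
Visit 14; enqueue 15, 13, 1 → queue [12, 6, 4, 3, 15, 13, 1]
Visit 12; enqueue 11 → queue [6, 4, 3, 15, 13, 1, 11]
Visit 6; enqueue 17, 9, 2 → queue [4, 3, 15, 13, 1, 11, 17, 9, 2]
Visit 4; enqueue 18 → queue [3, 15, 13, 1, 11, 17, 9, 2, 18]
Visit 3 → queue [15, 13, 1, 11, 17, 9, 2, 18]
Visit 15; enqueue 8 → queue [13, 1, 11, 17, 9, 2, 18, 8]
Visit 13; enqueue 19, 10 → queue [1, 11, 17, 9, 2, 18, 8, 19, 10]
Visit 1 → queue [11, 17, 9, 2, 18, 8, 19, 10]
Visit 11 → queue [17, 9, 2, 18, 8, 19, 10]
Visit 17 → queue [9, 2, 18, 8, 19, 10]
Visit 9 → queue [2, 18, 8, 19, 10]
Visit 2; enqueue 16, 7 → queue [18, 8, 19, 10, 16, 7]
Visit 18 → queue [8, 19, 10, 16, 7]
Visit 8 → queue [19, 10, 16, 7]
Visit 19 → queue [10, 16, 7]
Visit 10 → queue [16, 7]
Visit 16 → queue [7]
Visit 7 → queue []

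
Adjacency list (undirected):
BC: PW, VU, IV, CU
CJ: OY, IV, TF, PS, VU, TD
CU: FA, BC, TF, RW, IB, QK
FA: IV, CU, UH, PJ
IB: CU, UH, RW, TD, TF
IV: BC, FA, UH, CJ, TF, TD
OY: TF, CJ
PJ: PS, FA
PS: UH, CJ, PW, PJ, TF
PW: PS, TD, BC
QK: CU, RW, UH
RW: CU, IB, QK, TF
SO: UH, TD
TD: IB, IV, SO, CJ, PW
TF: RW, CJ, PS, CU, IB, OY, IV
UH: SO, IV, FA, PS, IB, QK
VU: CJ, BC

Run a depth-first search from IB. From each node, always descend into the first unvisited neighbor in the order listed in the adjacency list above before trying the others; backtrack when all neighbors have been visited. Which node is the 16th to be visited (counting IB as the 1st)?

Visit IB
IB → CU
CU → FA
FA → IV
IV → BC
BC → PW
PW → PS
PS → UH
UH → SO
SO → TD
TD → CJ
CJ → OY
OY → TF
TF → RW
RW → QK
CJ → VU
PS → PJ

Visit order: IB, CU, FA, IV, BC, PW, PS, UH, SO, TD, CJ, OY, TF, RW, QK, VU, PJ

VU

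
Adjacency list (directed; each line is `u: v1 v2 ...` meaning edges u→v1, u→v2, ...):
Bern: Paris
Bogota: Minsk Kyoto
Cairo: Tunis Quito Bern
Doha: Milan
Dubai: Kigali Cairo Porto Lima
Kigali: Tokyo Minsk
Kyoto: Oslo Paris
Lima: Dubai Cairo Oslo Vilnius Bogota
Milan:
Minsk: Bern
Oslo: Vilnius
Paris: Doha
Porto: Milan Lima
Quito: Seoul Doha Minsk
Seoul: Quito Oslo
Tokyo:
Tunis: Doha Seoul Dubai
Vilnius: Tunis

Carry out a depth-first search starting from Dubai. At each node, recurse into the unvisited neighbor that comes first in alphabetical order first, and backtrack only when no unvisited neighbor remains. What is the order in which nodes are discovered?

Dubai → Cairo → Bern → Paris → Doha → Milan → Quito → Minsk → Seoul → Oslo → Vilnius → Tunis → Kigali → Tokyo → Lima → Bogota → Kyoto → Porto

Visit Dubai
Dubai → Cairo
Cairo → Bern
Bern → Paris
Paris → Doha
Doha → Milan
Cairo → Quito
Quito → Minsk
Quito → Seoul
Seoul → Oslo
Oslo → Vilnius
Vilnius → Tunis
Dubai → Kigali
Kigali → Tokyo
Dubai → Lima
Lima → Bogota
Bogota → Kyoto
Dubai → Porto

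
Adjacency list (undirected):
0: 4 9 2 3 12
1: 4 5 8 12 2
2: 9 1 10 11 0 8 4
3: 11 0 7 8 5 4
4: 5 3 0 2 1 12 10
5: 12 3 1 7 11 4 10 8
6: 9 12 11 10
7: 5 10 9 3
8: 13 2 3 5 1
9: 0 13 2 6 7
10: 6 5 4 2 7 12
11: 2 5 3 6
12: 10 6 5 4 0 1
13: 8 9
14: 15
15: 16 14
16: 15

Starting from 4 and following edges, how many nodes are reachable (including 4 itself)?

BFS from 4 visits: 4, 12, 10, 5, 3, 2, 1, 0, 6, 7, 11, 8, 9, 13
Reachable nodes: 14 of 17 total.

14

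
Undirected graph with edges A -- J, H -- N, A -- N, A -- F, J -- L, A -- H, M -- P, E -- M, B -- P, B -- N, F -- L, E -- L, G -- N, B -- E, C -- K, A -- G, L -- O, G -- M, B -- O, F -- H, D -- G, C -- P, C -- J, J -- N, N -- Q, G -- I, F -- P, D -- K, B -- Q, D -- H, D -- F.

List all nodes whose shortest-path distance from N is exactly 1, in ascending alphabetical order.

A, B, G, H, J, Q

Level 0: N
Level 1: A, B, G, H, J, Q
Level 2: C, D, E, F, I, L, M, O, P
Level 3: K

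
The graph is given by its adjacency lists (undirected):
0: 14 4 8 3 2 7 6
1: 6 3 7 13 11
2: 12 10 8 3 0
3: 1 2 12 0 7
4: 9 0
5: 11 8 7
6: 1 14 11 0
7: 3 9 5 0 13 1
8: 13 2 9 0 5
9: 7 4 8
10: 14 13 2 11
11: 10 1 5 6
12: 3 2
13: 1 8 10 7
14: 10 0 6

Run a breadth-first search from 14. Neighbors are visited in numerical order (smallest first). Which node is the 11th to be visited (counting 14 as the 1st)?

11

Visit 14; enqueue 0, 6, 10 → queue [0, 6, 10]
Visit 0; enqueue 2, 3, 4, 7, 8 → queue [6, 10, 2, 3, 4, 7, 8]
Visit 6; enqueue 1, 11 → queue [10, 2, 3, 4, 7, 8, 1, 11]
Visit 10; enqueue 13 → queue [2, 3, 4, 7, 8, 1, 11, 13]
Visit 2; enqueue 12 → queue [3, 4, 7, 8, 1, 11, 13, 12]
Visit 3 → queue [4, 7, 8, 1, 11, 13, 12]
Visit 4; enqueue 9 → queue [7, 8, 1, 11, 13, 12, 9]
Visit 7; enqueue 5 → queue [8, 1, 11, 13, 12, 9, 5]
Visit 8 → queue [1, 11, 13, 12, 9, 5]
Visit 1 → queue [11, 13, 12, 9, 5]
Visit 11 → queue [13, 12, 9, 5]
Visit 13 → queue [12, 9, 5]
Visit 12 → queue [9, 5]
Visit 9 → queue [5]
Visit 5 → queue []

Visit order: 14, 0, 6, 10, 2, 3, 4, 7, 8, 1, 11, 13, 12, 9, 5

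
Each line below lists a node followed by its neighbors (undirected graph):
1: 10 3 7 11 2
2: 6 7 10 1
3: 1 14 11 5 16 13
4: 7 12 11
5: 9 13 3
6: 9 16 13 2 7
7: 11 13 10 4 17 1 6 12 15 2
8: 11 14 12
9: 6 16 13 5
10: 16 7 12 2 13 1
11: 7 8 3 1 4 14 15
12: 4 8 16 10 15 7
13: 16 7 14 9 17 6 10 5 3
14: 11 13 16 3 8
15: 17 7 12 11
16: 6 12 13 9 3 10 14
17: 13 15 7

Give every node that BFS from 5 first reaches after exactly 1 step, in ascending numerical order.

Level 0: 5
Level 1: 3, 9, 13
Level 2: 1, 6, 7, 10, 11, 14, 16, 17
Level 3: 2, 4, 8, 12, 15

3, 9, 13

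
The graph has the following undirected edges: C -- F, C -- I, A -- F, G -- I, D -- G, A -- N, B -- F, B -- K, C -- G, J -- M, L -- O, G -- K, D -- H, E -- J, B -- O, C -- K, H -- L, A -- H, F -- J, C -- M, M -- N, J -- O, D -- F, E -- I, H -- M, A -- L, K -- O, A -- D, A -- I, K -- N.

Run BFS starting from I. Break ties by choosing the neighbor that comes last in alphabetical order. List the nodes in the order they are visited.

I, G, E, C, A, K, D, J, M, F, N, L, H, O, B

Visit I; enqueue G, E, C, A → queue [G, E, C, A]
Visit G; enqueue K, D → queue [E, C, A, K, D]
Visit E; enqueue J → queue [C, A, K, D, J]
Visit C; enqueue M, F → queue [A, K, D, J, M, F]
Visit A; enqueue N, L, H → queue [K, D, J, M, F, N, L, H]
Visit K; enqueue O, B → queue [D, J, M, F, N, L, H, O, B]
Visit D → queue [J, M, F, N, L, H, O, B]
Visit J → queue [M, F, N, L, H, O, B]
Visit M → queue [F, N, L, H, O, B]
Visit F → queue [N, L, H, O, B]
Visit N → queue [L, H, O, B]
Visit L → queue [H, O, B]
Visit H → queue [O, B]
Visit O → queue [B]
Visit B → queue []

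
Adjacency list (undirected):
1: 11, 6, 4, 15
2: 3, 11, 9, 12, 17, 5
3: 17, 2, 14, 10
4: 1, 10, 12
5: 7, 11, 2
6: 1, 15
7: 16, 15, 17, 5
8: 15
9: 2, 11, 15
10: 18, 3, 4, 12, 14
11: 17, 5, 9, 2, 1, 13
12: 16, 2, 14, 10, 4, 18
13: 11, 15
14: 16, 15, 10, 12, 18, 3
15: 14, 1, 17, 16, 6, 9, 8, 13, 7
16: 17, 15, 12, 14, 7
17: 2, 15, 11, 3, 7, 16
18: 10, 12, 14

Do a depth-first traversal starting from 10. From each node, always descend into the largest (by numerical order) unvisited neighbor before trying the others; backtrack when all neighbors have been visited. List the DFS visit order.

10 18 14 16 17 15 13 11 9 2 12 4 1 6 5 7 3 8

Visit 10
10 → 18
18 → 14
14 → 16
16 → 17
17 → 15
15 → 13
13 → 11
11 → 9
9 → 2
2 → 12
12 → 4
4 → 1
1 → 6
2 → 5
5 → 7
2 → 3
15 → 8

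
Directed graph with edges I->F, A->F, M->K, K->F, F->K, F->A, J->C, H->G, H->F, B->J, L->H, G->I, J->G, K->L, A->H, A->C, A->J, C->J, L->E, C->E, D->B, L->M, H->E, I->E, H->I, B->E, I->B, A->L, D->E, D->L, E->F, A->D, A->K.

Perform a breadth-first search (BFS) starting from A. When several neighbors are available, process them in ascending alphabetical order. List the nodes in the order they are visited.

A C D F H J K L E B G I M

Visit A; enqueue C, D, F, H, J, K, L → queue [C, D, F, H, J, K, L]
Visit C; enqueue E → queue [D, F, H, J, K, L, E]
Visit D; enqueue B → queue [F, H, J, K, L, E, B]
Visit F → queue [H, J, K, L, E, B]
Visit H; enqueue G, I → queue [J, K, L, E, B, G, I]
Visit J → queue [K, L, E, B, G, I]
Visit K → queue [L, E, B, G, I]
Visit L; enqueue M → queue [E, B, G, I, M]
Visit E → queue [B, G, I, M]
Visit B → queue [G, I, M]
Visit G → queue [I, M]
Visit I → queue [M]
Visit M → queue []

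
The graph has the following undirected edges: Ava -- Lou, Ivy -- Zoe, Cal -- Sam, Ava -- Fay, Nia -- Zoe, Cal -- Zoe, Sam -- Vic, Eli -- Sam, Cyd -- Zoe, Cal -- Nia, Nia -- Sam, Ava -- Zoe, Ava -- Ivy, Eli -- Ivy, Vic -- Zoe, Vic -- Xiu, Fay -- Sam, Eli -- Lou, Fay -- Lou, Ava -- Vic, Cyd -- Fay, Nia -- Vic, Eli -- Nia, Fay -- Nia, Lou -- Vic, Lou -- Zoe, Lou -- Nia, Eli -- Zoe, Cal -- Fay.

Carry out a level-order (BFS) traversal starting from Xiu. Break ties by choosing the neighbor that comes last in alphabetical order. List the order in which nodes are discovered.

Visit Xiu; enqueue Vic → queue [Vic]
Visit Vic; enqueue Zoe, Sam, Nia, Lou, Ava → queue [Zoe, Sam, Nia, Lou, Ava]
Visit Zoe; enqueue Ivy, Eli, Cyd, Cal → queue [Sam, Nia, Lou, Ava, Ivy, Eli, Cyd, Cal]
Visit Sam; enqueue Fay → queue [Nia, Lou, Ava, Ivy, Eli, Cyd, Cal, Fay]
Visit Nia → queue [Lou, Ava, Ivy, Eli, Cyd, Cal, Fay]
Visit Lou → queue [Ava, Ivy, Eli, Cyd, Cal, Fay]
Visit Ava → queue [Ivy, Eli, Cyd, Cal, Fay]
Visit Ivy → queue [Eli, Cyd, Cal, Fay]
Visit Eli → queue [Cyd, Cal, Fay]
Visit Cyd → queue [Cal, Fay]
Visit Cal → queue [Fay]
Visit Fay → queue []

Xiu -> Vic -> Zoe -> Sam -> Nia -> Lou -> Ava -> Ivy -> Eli -> Cyd -> Cal -> Fay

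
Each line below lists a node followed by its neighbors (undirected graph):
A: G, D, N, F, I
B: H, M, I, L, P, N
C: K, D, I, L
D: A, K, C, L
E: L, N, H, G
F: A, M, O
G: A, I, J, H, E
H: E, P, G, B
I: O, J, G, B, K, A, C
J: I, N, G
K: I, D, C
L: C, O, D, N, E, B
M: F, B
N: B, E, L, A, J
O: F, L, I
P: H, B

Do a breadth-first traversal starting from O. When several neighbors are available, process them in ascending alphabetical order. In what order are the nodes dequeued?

O -> F -> I -> L -> A -> M -> B -> C -> G -> J -> K -> D -> E -> N -> H -> P

Visit O; enqueue F, I, L → queue [F, I, L]
Visit F; enqueue A, M → queue [I, L, A, M]
Visit I; enqueue B, C, G, J, K → queue [L, A, M, B, C, G, J, K]
Visit L; enqueue D, E, N → queue [A, M, B, C, G, J, K, D, E, N]
Visit A → queue [M, B, C, G, J, K, D, E, N]
Visit M → queue [B, C, G, J, K, D, E, N]
Visit B; enqueue H, P → queue [C, G, J, K, D, E, N, H, P]
Visit C → queue [G, J, K, D, E, N, H, P]
Visit G → queue [J, K, D, E, N, H, P]
Visit J → queue [K, D, E, N, H, P]
Visit K → queue [D, E, N, H, P]
Visit D → queue [E, N, H, P]
Visit E → queue [N, H, P]
Visit N → queue [H, P]
Visit H → queue [P]
Visit P → queue []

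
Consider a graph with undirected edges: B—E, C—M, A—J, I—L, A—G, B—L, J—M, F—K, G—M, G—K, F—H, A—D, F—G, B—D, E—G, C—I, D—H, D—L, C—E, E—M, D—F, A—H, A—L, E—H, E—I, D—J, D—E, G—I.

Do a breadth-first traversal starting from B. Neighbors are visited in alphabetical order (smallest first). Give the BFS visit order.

B, D, E, L, A, F, H, J, C, G, I, M, K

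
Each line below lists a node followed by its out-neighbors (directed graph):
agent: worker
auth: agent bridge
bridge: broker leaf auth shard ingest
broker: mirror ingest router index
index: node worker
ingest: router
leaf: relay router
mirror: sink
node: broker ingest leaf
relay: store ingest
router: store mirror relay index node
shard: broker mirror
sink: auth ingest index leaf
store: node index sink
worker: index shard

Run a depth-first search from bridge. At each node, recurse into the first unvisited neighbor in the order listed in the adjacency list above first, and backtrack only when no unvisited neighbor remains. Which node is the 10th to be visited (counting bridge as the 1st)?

ingest

Visit bridge
bridge → broker
broker → mirror
mirror → sink
sink → auth
auth → agent
agent → worker
worker → index
index → node
node → ingest
ingest → router
router → store
router → relay
node → leaf
worker → shard

Visit order: bridge, broker, mirror, sink, auth, agent, worker, index, node, ingest, router, store, relay, leaf, shard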